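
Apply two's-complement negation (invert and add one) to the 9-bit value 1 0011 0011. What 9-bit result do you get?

Invert: 011001100. Add 1: 011001101.
Check: 100110011 = -205, 011001101 = 205.

011001101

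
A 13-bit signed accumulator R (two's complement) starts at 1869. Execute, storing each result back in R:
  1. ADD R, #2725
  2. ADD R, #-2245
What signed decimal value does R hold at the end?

Start: R = 1869 = 0011101001101.
R = 1869 + 2725 = 4594; wraps to -3598 = 1000111110010
R = -3598 + (-2245) = -5843; wraps to 2349 = 0100100101101

2349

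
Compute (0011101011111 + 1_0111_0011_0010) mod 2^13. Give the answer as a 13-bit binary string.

  0011101011111
+ 1011100110010
= 1111010010001

1111010010001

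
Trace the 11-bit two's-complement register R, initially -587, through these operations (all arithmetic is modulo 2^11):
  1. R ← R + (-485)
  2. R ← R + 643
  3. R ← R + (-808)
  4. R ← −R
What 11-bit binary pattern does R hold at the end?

10011010101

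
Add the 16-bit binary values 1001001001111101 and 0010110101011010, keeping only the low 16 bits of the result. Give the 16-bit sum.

1011111111010111

  1001001001111101
+ 0010110101011010
= 1011111111010111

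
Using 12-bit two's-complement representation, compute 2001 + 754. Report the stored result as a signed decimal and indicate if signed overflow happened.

2001 → 011111010001
754 → 001011110010
  011111010001
+ 001011110010
= 101011000011
Result 101011000011: MSB = 1 → 2755 − 4096 = -1341.
Both addends are non-negative but the stored result is negative: signed overflow. The true value 2001 + 754 = 2755 lies outside [-2048, 2047].

-1341; overflow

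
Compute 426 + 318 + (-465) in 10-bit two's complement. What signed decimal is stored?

279

426 + 318 = 744 → wraps to -280 (1011101000)
-280 + (-465) = -745 → wraps to 279 (0100010111)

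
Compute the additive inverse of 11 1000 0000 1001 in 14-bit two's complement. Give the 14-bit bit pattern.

00011111110111

Invert: 00011111110110. Add 1: 00011111110111.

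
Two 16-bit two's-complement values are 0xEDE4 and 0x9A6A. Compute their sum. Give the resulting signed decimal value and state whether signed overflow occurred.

-30642; no overflow

0xEDE4 = 1110110111100100 = -4636 (signed)
0x9A6A = 1001101001101010 = -26006 (signed)
  1110110111100100
+ 1001101001101010
= 1000100001001110  (discard carry-out 1)
Result 1000100001001110: MSB = 1 → 34894 − 65536 = -30642.
Both addends are negative and so is the stored result: no signed overflow.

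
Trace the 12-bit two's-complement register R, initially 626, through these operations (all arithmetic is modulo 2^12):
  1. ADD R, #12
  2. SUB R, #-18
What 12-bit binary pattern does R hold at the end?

Start: R = 626 = 001001110010.
R = 626 + 12 = 638 = 001001111110
R = 638 − (-18) = 656 = 001010010000

001010010000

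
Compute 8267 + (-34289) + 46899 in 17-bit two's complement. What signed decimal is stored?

20877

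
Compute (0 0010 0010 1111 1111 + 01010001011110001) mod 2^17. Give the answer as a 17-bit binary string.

  00010001011111111
+ 01010001011110001
= 01100010111110000

01100010111110000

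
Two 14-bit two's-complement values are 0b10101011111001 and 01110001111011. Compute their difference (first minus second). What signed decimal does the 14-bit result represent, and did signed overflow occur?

3710; overflow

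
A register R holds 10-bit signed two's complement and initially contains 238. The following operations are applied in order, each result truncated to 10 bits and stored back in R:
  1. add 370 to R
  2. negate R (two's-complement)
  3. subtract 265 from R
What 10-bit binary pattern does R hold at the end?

0010010111

Start: R = 238 = 0011101110.
R = 238 + 370 = 608; wraps to -416 = 1001100000
R = −(-416) = 416 = 0110100000
R = 416 − 265 = 151 = 0010010111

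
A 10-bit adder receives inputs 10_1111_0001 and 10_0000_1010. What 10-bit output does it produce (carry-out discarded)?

  1011110001
+ 1000001010
= 0011111011  (discard carry-out 1)

0011111011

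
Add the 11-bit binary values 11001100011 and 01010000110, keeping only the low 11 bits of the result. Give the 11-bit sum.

00011101001

  11001100011
+ 01010000110
= 00011101001  (discard carry-out 1)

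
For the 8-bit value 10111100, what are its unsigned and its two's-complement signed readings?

Unsigned: 10111100 = 188.
Signed: MSB=1 → 188 − 256 = -68.

unsigned = 188, signed = -68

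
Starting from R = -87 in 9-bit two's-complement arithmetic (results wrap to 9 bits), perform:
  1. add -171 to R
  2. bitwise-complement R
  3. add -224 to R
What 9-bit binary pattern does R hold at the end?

Start: R = -87 = 110101001.
R = -87 + (-171) = -258; wraps to 254 = 011111110
R = NOT 011111110 = 100000001 = -255
R = -255 + (-224) = -479; wraps to 33 = 000100001

000100001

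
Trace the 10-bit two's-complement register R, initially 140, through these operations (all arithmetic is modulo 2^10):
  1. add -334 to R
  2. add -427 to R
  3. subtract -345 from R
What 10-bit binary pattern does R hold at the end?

Start: R = 140 = 0010001100.
R = 140 + (-334) = -194 = 1100111110
R = -194 + (-427) = -621; wraps to 403 = 0110010011
R = 403 − (-345) = 748; wraps to -276 = 1011101100

1011101100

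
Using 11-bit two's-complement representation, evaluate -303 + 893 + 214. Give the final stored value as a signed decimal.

-303 + 893 = 590 (01001001110)
590 + 214 = 804 (01100100100)

804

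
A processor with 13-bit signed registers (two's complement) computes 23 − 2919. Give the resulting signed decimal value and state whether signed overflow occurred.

-2896; no overflow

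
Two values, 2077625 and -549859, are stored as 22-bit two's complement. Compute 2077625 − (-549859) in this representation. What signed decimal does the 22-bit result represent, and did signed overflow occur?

-1566820; overflow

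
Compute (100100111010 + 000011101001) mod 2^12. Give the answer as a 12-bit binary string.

101000100011

  100100111010
+ 000011101001
= 101000100011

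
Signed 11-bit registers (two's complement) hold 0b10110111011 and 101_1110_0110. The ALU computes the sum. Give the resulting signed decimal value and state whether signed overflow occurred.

929; overflow

0b10110111011 → 10110111011 = -581 (signed)
101_1110_0110 → 10111100110 = -538 (signed)
  10110111011
+ 10111100110
= 01110100001  (discard carry-out 1)
Result 01110100001: MSB = 0 → value 929.
Both addends are negative but the stored result is non-negative: signed overflow. The true value -581 + (-538) = -1119 lies outside [-1024, 1023].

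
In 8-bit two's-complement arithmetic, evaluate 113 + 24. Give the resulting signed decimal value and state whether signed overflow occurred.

-119; overflow

113 → 01110001
24 → 00011000
  01110001
+ 00011000
= 10001001
Result 10001001: MSB = 1 → 137 − 256 = -119.
Both addends are non-negative but the stored result is negative: signed overflow. The true value 113 + 24 = 137 lies outside [-128, 127].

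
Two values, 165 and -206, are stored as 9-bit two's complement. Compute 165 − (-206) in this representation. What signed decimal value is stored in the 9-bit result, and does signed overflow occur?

-141; overflow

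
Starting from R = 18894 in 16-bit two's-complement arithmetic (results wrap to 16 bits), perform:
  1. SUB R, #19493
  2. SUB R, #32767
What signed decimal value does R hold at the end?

Start: R = 18894 = 0100100111001110.
R = 18894 − 19493 = -599 = 1111110110101001
R = -599 − 32767 = -33366; wraps to 32170 = 0111110110101010

32170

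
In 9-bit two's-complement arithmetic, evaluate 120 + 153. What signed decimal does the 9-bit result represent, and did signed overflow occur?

120 → 001111000
153 → 010011001
  001111000
+ 010011001
= 100010001
Result 100010001: MSB = 1 → 273 − 512 = -239.
Both addends are non-negative but the stored result is negative: signed overflow. The true value 120 + 153 = 273 lies outside [-256, 255].

-239; overflow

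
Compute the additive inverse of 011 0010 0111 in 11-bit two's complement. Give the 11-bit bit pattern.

10011011001

Invert: 10011011000. Add 1: 10011011001.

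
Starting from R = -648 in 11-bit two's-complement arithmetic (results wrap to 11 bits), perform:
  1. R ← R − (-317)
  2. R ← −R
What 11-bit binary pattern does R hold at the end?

Start: R = -648 = 10101111000.
R = -648 − (-317) = -331 = 11010110101
R = −(-331) = 331 = 00101001011

00101001011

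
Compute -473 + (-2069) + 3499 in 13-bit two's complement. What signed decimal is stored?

957

-473 + (-2069) = -2542 (1011000010010)
-2542 + 3499 = 957 (0001110111101)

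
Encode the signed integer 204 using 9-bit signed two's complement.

011001100

204 is non-negative, so write it directly in 9 bits: 011001100.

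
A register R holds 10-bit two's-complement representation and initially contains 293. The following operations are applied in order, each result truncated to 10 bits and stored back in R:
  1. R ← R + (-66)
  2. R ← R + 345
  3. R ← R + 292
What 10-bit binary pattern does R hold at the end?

Start: R = 293 = 0100100101.
R = 293 + (-66) = 227 = 0011100011
R = 227 + 345 = 572; wraps to -452 = 1000111100
R = -452 + 292 = -160 = 1101100000

1101100000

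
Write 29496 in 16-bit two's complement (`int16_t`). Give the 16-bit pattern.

0111001100111000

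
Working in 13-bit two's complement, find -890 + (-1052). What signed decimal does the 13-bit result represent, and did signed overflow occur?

-1942; no overflow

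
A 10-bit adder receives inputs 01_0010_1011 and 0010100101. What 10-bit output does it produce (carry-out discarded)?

  0100101011
+ 0010100101
= 0111010000

0111010000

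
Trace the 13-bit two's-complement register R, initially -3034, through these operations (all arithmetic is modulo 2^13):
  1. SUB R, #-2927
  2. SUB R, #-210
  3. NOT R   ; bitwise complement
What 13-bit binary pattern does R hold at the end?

Start: R = -3034 = 1010000100110.
R = -3034 − (-2927) = -107 = 1111110010101
R = -107 − (-210) = 103 = 0000001100111
R = NOT 0000001100111 = 1111110011000 = -104

1111110011000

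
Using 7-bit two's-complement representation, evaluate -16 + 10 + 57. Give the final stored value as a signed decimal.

-16 + 10 = -6 (1111010)
-6 + 57 = 51 (0110011)

51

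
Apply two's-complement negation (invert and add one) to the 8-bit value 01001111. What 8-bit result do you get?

10110001

Invert: 10110000. Add 1: 10110001.
Check: 01001111 = 79, 10110001 = -79.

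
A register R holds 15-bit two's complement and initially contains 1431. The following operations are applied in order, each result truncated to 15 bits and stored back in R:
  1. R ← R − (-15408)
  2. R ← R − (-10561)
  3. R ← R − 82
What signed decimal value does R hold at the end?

Start: R = 1431 = 000010110010111.
R = 1431 − (-15408) = 16839; wraps to -15929 = 100000111000111
R = -15929 − (-10561) = -5368 = 110101100001000
R = -5368 − 82 = -5450 = 110101010110110

-5450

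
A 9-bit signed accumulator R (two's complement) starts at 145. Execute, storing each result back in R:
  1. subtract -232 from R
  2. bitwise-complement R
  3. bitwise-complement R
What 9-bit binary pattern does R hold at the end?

Start: R = 145 = 010010001.
R = 145 − (-232) = 377; wraps to -135 = 101111001
R = NOT 101111001 = 010000110 = 134
R = NOT 010000110 = 101111001 = -135

101111001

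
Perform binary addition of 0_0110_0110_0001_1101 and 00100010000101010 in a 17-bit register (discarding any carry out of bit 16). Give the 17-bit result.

  00110011000011101
+ 00100010000101010
= 01010101001000111

01010101001000111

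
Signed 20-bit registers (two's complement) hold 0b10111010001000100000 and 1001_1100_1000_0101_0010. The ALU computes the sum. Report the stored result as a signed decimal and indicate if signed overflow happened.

354930; overflow

0b10111010001000100000 → 10111010001000100000 = -286176 (signed)
1001_1100_1000_0101_0010 → 10011100100001010010 = -407470 (signed)
  10111010001000100000
+ 10011100100001010010
= 01010110101001110010  (discard carry-out 1)
Result 01010110101001110010: MSB = 0 → value 354930.
Both addends are negative but the stored result is non-negative: signed overflow. The true value -286176 + (-407470) = -693646 lies outside [-524288, 524287].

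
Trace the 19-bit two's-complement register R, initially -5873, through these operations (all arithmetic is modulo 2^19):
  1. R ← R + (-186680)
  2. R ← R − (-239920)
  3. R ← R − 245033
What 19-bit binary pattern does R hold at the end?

Start: R = -5873 = 1111110100100001111.
R = -5873 + (-186680) = -192553 = 1010000111111010111
R = -192553 − (-239920) = 47367 = 0001011100100000111
R = 47367 − 245033 = -197666 = 1001111101111011110

1001111101111011110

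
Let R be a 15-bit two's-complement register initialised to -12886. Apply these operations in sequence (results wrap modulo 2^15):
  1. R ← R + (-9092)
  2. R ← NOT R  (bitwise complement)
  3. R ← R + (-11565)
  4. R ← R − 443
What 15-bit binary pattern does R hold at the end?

010011011110001

Start: R = -12886 = 100110110101010.
R = -12886 + (-9092) = -21978; wraps to 10790 = 010101000100110
R = NOT 010101000100110 = 101010111011001 = -10791
R = -10791 + (-11565) = -22356; wraps to 10412 = 010100010101100
R = 10412 − 443 = 9969 = 010011011110001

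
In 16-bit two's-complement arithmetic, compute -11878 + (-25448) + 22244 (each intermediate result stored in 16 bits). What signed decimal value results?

-15082

-11878 + (-25448) = -37326 → wraps to 28210 (0110111000110010)
28210 + 22244 = 50454 → wraps to -15082 (1100010100010110)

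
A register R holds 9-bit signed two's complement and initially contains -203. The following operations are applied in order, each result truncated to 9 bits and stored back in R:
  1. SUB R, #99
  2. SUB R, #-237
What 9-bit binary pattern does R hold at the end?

Start: R = -203 = 100110101.
R = -203 − 99 = -302; wraps to 210 = 011010010
R = 210 − (-237) = 447; wraps to -65 = 110111111

110111111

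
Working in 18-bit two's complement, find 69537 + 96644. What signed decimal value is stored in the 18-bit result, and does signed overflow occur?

69537 → 010000111110100001
96644 → 010111100110000100
  010000111110100001
+ 010111100110000100
= 101000100100100101
Result 101000100100100101: MSB = 1 → 166181 − 262144 = -95963.
Both addends are non-negative but the stored result is negative: signed overflow. The true value 69537 + 96644 = 166181 lies outside [-131072, 131071].

-95963; overflow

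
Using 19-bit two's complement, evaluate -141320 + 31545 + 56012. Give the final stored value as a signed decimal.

-53763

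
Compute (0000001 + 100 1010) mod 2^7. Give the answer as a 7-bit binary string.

1001011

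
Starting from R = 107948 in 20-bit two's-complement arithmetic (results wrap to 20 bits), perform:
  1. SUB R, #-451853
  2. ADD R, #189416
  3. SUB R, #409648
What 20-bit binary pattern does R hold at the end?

Start: R = 107948 = 00011010010110101100.
R = 107948 − (-451853) = 559801; wraps to -488775 = 10001000101010111001
R = -488775 + 189416 = -299359 = 10110110111010100001
R = -299359 − 409648 = -709007; wraps to 339569 = 01010010111001110001

01010010111001110001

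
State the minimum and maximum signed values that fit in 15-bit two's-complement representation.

min = -16384, max = 16383

Minimum: −2^14 = -16384.
Maximum: 2^14 − 1 = 16383.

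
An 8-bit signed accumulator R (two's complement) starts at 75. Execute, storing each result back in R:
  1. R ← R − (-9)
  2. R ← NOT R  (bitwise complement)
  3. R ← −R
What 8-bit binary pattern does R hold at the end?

Start: R = 75 = 01001011.
R = 75 − (-9) = 84 = 01010100
R = NOT 01010100 = 10101011 = -85
R = −(-85) = 85 = 01010101

01010101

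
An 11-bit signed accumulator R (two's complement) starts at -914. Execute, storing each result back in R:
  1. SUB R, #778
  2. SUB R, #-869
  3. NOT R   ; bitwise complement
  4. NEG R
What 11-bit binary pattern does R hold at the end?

Start: R = -914 = 10001101110.
R = -914 − 778 = -1692; wraps to 356 = 00101100100
R = 356 − (-869) = 1225; wraps to -823 = 10011001001
R = NOT 10011001001 = 01100110110 = 822
R = −(822) = -822 = 10011001010

10011001010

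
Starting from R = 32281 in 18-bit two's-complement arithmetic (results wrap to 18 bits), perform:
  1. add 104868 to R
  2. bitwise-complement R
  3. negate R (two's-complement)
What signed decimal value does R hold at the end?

-124994

Start: R = 32281 = 000111111000011001.
R = 32281 + 104868 = 137149; wraps to -124995 = 100001011110111101
R = NOT 100001011110111101 = 011110100001000010 = 124994
R = −(124994) = -124994 = 100001011110111110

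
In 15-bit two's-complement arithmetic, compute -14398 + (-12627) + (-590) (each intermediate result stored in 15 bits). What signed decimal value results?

-14398 + (-12627) = -27025 → wraps to 5743 (001011001101111)
5743 + (-590) = 5153 (001010000100001)

5153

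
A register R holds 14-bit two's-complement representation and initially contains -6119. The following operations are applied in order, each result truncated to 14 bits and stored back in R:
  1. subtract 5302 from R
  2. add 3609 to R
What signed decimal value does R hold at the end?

Start: R = -6119 = 10100000011001.
R = -6119 − 5302 = -11421; wraps to 4963 = 01001101100011
R = 4963 + 3609 = 8572; wraps to -7812 = 10000101111100

-7812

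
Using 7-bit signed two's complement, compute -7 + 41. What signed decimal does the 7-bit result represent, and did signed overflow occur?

34; no overflow

-7 → 1111001
41 → 0101001
  1111001
+ 0101001
= 0100010  (discard carry-out 1)
Result 0100010: MSB = 0 → value 34.
Addends have opposite signs, so signed overflow cannot occur.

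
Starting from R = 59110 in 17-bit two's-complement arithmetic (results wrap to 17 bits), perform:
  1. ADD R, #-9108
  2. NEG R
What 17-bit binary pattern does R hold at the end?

10011110010101110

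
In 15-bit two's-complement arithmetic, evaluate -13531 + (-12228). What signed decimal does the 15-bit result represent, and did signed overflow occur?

-13531 → 100101100100101
-12228 → 101000000111100
  100101100100101
+ 101000000111100
= 001101101100001  (discard carry-out 1)
Result 001101101100001: MSB = 0 → value 7009.
Both addends are negative but the stored result is non-negative: signed overflow. The true value -13531 + (-12228) = -25759 lies outside [-16384, 16383].

7009; overflow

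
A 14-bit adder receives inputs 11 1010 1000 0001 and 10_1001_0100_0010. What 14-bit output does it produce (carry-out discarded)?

  11101010000001
+ 10100101000010
= 10001111000011  (discard carry-out 1)

10001111000011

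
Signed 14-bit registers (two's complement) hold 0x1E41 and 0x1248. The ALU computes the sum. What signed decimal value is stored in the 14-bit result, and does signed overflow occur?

0x1E41 = 01111001000001 = 7745 (signed)
0x1248 = 01001001001000 = 4680 (signed)
  01111001000001
+ 01001001001000
= 11000010001001
Result 11000010001001: MSB = 1 → 12425 − 16384 = -3959.
Both addends are non-negative but the stored result is negative: signed overflow. The true value 7745 + 4680 = 12425 lies outside [-8192, 8191].

-3959; overflow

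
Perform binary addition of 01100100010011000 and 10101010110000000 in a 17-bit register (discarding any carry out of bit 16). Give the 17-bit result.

00001111000011000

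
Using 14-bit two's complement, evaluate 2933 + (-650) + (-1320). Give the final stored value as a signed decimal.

2933 + (-650) = 2283 (00100011101011)
2283 + (-1320) = 963 (00001111000011)

963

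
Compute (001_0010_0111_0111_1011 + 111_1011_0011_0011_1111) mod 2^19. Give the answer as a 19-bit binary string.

  0010010011101111011
+ 1111011001100111111
= 0001101101010111010  (discard carry-out 1)

0001101101010111010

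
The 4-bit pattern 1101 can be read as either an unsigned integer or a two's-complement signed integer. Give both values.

unsigned = 13, signed = -3

Unsigned: 1101 = 13.
Signed: MSB=1 → 13 − 16 = -3.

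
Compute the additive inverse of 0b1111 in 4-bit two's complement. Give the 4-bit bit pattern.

0001

Invert: 0000. Add 1: 0001.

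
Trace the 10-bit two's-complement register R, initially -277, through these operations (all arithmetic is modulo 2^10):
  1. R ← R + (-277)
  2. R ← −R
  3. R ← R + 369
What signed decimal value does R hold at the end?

-101

Start: R = -277 = 1011101011.
R = -277 + (-277) = -554; wraps to 470 = 0111010110
R = −(470) = -470 = 1000101010
R = -470 + 369 = -101 = 1110011011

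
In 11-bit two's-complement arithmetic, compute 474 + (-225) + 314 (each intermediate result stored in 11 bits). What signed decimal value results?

474 + (-225) = 249 (00011111001)
249 + 314 = 563 (01000110011)

563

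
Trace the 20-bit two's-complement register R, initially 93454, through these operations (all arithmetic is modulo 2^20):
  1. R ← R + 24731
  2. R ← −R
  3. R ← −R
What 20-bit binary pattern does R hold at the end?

00011100110110101001

Start: R = 93454 = 00010110110100001110.
R = 93454 + 24731 = 118185 = 00011100110110101001
R = −(118185) = -118185 = 11100011001001010111
R = −(-118185) = 118185 = 00011100110110101001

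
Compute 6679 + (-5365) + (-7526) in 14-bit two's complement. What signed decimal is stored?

6679 + (-5365) = 1314 (00010100100010)
1314 + (-7526) = -6212 (10011110111100)

-6212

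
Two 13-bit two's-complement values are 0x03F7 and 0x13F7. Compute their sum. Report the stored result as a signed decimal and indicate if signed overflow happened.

-2066; no overflow

0x03F7 = 0001111110111 = 1015 (signed)
0x13F7 = 1001111110111 = -3081 (signed)
  0001111110111
+ 1001111110111
= 1011111101110
Result 1011111101110: MSB = 1 → 6126 − 8192 = -2066.
Addends have opposite signs, so signed overflow cannot occur.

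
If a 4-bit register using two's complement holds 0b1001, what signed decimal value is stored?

-7

MSB is 1, so the value is negative.
Invert: 0110. Add 1: 0111 = 7. So the value is −7.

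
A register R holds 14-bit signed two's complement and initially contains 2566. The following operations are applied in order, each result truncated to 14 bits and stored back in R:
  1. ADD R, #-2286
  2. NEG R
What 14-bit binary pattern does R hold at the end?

11111011101000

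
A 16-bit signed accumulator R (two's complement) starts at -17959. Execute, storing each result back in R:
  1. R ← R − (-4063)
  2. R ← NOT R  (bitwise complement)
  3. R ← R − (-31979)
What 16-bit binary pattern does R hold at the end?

1011001100110010

Start: R = -17959 = 1011100111011001.
R = -17959 − (-4063) = -13896 = 1100100110111000
R = NOT 1100100110111000 = 0011011001000111 = 13895
R = 13895 − (-31979) = 45874; wraps to -19662 = 1011001100110010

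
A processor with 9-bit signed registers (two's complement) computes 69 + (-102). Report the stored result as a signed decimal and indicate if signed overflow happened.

69 → 001000101
-102 → 110011010
  001000101
+ 110011010
= 111011111
Result 111011111: MSB = 1 → 479 − 512 = -33.
Addends have opposite signs, so signed overflow cannot occur.

-33; no overflow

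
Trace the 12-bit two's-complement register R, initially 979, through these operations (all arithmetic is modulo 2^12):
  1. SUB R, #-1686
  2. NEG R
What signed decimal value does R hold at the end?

Start: R = 979 = 001111010011.
R = 979 − (-1686) = 2665; wraps to -1431 = 101001101001
R = −(-1431) = 1431 = 010110010111

1431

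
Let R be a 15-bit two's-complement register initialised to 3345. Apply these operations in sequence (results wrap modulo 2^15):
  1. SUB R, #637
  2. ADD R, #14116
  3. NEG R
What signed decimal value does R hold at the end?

Start: R = 3345 = 000110100010001.
R = 3345 − 637 = 2708 = 000101010010100
R = 2708 + 14116 = 16824; wraps to -15944 = 100000110111000
R = −(-15944) = 15944 = 011111001001000

15944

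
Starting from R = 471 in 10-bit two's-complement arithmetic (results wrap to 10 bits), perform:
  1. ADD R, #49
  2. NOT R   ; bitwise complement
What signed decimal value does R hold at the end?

503

Start: R = 471 = 0111010111.
R = 471 + 49 = 520; wraps to -504 = 1000001000
R = NOT 1000001000 = 0111110111 = 503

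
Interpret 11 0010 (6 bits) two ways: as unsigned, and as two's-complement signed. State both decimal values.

Unsigned: 110010 = 50.
Signed: MSB=1 → 50 − 64 = -14.

unsigned = 50, signed = -14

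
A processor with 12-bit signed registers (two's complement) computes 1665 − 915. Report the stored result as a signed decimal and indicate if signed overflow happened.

750; no overflow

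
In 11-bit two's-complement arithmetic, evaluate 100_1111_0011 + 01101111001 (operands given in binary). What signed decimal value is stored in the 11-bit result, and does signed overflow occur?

108; no overflow

100_1111_0011 → 10011110011 = -781 (signed)
01101111001 = 889 (signed)
  10011110011
+ 01101111001
= 00001101100  (discard carry-out 1)
Result 00001101100: MSB = 0 → value 108.
Addends have opposite signs, so signed overflow cannot occur.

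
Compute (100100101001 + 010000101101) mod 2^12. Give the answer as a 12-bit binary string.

110101010110

  100100101001
+ 010000101101
= 110101010110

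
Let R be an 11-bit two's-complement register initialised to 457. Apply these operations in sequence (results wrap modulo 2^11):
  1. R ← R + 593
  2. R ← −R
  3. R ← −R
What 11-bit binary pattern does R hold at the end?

10000011010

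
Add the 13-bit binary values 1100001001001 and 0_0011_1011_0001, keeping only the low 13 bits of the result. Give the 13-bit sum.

  1100001001001
+ 0001110110001
= 1101111111010

1101111111010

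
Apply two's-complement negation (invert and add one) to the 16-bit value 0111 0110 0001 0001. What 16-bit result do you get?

1000100111101111

Invert: 1000100111101110. Add 1: 1000100111101111.
Check: 0111011000010001 = 30225, 1000100111101111 = -30225.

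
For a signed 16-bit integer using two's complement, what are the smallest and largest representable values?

Minimum: −2^15 = -32768.
Maximum: 2^15 − 1 = 32767.

min = -32768, max = 32767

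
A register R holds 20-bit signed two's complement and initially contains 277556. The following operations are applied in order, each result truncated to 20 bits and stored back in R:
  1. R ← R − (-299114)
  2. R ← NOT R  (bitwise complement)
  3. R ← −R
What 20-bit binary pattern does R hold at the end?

Start: R = 277556 = 01000011110000110100.
R = 277556 − (-299114) = 576670; wraps to -471906 = 10001100110010011110
R = NOT 10001100110010011110 = 01110011001101100001 = 471905
R = −(471905) = -471905 = 10001100110010011111

10001100110010011111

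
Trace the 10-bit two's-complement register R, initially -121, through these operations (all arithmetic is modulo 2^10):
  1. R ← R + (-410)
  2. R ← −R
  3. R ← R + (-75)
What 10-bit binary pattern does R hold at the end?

0111001000

Start: R = -121 = 1110000111.
R = -121 + (-410) = -531; wraps to 493 = 0111101101
R = −(493) = -493 = 1000010011
R = -493 + (-75) = -568; wraps to 456 = 0111001000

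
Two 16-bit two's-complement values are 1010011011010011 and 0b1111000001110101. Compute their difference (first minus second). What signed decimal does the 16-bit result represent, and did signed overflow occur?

-18850; no overflow

1010011011010011 = -22829 (signed)
0b1111000001110101 → 1111000001110101 = -3979 (signed)
Subtract via negate-and-add: invert 1111000001110101 + 1 = 0000111110001011 (i.e. 3979).
  1010011011010011
+ 0000111110001011
= 1011011001011110
Result 1011011001011110: MSB = 1 → 46686 − 65536 = -18850.
Addends (after negating the subtrahend) have opposite signs, so signed overflow cannot occur.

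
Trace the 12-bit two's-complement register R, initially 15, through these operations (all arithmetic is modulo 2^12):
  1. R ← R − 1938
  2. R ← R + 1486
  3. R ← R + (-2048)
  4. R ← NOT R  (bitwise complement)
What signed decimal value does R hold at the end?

-1612

Start: R = 15 = 000000001111.
R = 15 − 1938 = -1923 = 100001111101
R = -1923 + 1486 = -437 = 111001001011
R = -437 + (-2048) = -2485; wraps to 1611 = 011001001011
R = NOT 011001001011 = 100110110100 = -1612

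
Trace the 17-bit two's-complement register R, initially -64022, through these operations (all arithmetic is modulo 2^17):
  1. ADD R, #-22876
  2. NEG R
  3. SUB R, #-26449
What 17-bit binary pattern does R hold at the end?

11011101011000011

Start: R = -64022 = 10000010111101010.
R = -64022 + (-22876) = -86898; wraps to 44174 = 01010110010001110
R = −(44174) = -44174 = 10101001101110010
R = -44174 − (-26449) = -17725 = 11011101011000011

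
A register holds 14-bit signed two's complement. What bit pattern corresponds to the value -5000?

10110001111000

|-5000| = 5000 = 01001110001000 in 14 bits.
Invert the bits: 10110001110111. Add 1: 10110001111000.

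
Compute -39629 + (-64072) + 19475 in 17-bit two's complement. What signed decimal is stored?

46846

-39629 + (-64072) = -103701 → wraps to 27371 (00110101011101011)
27371 + 19475 = 46846 (01011011011111110)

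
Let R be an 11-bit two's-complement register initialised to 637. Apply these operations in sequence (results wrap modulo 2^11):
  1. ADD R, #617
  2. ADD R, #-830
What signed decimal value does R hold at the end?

424

Start: R = 637 = 01001111101.
R = 637 + 617 = 1254; wraps to -794 = 10011100110
R = -794 + (-830) = -1624; wraps to 424 = 00110101000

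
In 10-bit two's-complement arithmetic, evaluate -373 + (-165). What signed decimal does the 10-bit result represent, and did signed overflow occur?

-373 → 1010001011
-165 → 1101011011
  1010001011
+ 1101011011
= 0111100110  (discard carry-out 1)
Result 0111100110: MSB = 0 → value 486.
Both addends are negative but the stored result is non-negative: signed overflow. The true value -373 + (-165) = -538 lies outside [-512, 511].

486; overflow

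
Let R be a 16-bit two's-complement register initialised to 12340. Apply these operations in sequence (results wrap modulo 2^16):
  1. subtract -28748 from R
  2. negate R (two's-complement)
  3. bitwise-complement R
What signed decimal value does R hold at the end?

Start: R = 12340 = 0011000000110100.
R = 12340 − (-28748) = 41088; wraps to -24448 = 1010000010000000
R = −(-24448) = 24448 = 0101111110000000
R = NOT 0101111110000000 = 1010000001111111 = -24449

-24449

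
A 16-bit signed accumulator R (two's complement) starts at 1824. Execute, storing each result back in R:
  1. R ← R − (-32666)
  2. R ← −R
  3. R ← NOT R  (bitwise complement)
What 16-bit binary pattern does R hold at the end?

Start: R = 1824 = 0000011100100000.
R = 1824 − (-32666) = 34490; wraps to -31046 = 1000011010111010
R = −(-31046) = 31046 = 0111100101000110
R = NOT 0111100101000110 = 1000011010111001 = -31047

1000011010111001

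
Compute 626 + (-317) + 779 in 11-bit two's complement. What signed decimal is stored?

-960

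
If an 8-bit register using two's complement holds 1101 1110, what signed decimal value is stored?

MSB is 1, so the value is negative.
Invert: 00100001. Add 1: 00100010 = 34. So the value is −34.

-34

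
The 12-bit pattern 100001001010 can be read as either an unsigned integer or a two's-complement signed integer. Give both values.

unsigned = 2122, signed = -1974

Unsigned: 100001001010 = 2122.
Signed: MSB=1 → 2122 − 4096 = -1974.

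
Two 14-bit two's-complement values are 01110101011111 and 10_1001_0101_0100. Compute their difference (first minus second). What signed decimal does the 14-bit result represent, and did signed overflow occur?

-3061; overflow

01110101011111 = 7519 (signed)
10_1001_0101_0100 → 10100101010100 = -5804 (signed)
Subtract via negate-and-add: invert 10100101010100 + 1 = 01011010101100 (i.e. 5804).
  01110101011111
+ 01011010101100
= 11010000001011
Result 11010000001011: MSB = 1 → 13323 − 16384 = -3061.
Both addends (after negating the subtrahend) are non-negative but the stored result is negative: signed overflow. The true value 7519 − (-5804) = 13323 lies outside [-8192, 8191].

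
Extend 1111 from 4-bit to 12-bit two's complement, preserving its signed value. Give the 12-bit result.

111111111111

MSB of 1111 is 1; replicate it into the new high bits.
11111111|1111 → 111111111111 (still -1).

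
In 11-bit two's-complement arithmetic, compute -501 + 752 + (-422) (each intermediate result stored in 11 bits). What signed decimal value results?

-171

-501 + 752 = 251 (00011111011)
251 + (-422) = -171 (11101010101)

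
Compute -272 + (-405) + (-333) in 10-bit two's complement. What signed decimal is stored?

-272 + (-405) = -677 → wraps to 347 (0101011011)
347 + (-333) = 14 (0000001110)

14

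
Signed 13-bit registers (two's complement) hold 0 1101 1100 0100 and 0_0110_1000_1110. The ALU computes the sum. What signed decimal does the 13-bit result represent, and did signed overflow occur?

-2990; overflow

0 1101 1100 0100 → 0110111000100 = 3524 (signed)
0_0110_1000_1110 → 0011010001110 = 1678 (signed)
  0110111000100
+ 0011010001110
= 1010001010010
Result 1010001010010: MSB = 1 → 5202 − 8192 = -2990.
Both addends are non-negative but the stored result is negative: signed overflow. The true value 3524 + 1678 = 5202 lies outside [-4096, 4095].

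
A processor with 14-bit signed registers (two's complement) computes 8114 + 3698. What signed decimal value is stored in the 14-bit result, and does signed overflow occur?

-4572; overflow

8114 → 01111110110010
3698 → 00111001110010
  01111110110010
+ 00111001110010
= 10111000100100
Result 10111000100100: MSB = 1 → 11812 − 16384 = -4572.
Both addends are non-negative but the stored result is negative: signed overflow. The true value 8114 + 3698 = 11812 lies outside [-8192, 8191].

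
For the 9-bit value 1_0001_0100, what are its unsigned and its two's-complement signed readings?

Unsigned: 100010100 = 276.
Signed: MSB=1 → 276 − 512 = -236.

unsigned = 276, signed = -236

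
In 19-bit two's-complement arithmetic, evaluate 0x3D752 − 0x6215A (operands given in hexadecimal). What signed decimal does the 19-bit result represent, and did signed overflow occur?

-150024; overflow

0x3D752 = 0111101011101010010 = 251730 (signed)
0x6215A = 1100010000101011010 = -122534 (signed)
Subtract via negate-and-add: invert 1100010000101011010 + 1 = 0011101111010100110 (i.e. 122534).
  0111101011101010010
+ 0011101111010100110
= 1011011010111111000
Result 1011011010111111000: MSB = 1 → 374264 − 524288 = -150024.
Both addends (after negating the subtrahend) are non-negative but the stored result is negative: signed overflow. The true value 251730 − (-122534) = 374264 lies outside [-262144, 262143].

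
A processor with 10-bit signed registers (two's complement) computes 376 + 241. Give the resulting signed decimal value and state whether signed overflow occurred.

376 → 0101111000
241 → 0011110001
  0101111000
+ 0011110001
= 1001101001
Result 1001101001: MSB = 1 → 617 − 1024 = -407.
Both addends are non-negative but the stored result is negative: signed overflow. The true value 376 + 241 = 617 lies outside [-512, 511].

-407; overflow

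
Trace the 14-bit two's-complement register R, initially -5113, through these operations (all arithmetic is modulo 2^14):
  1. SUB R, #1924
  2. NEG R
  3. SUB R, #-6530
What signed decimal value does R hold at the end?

-2817

Start: R = -5113 = 10110000000111.
R = -5113 − 1924 = -7037 = 10010010000011
R = −(-7037) = 7037 = 01101101111101
R = 7037 − (-6530) = 13567; wraps to -2817 = 11010011111111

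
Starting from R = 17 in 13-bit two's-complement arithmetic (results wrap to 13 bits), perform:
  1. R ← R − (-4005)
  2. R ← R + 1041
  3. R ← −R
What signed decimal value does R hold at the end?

3129

Start: R = 17 = 0000000010001.
R = 17 − (-4005) = 4022 = 0111110110110
R = 4022 + 1041 = 5063; wraps to -3129 = 1001111000111
R = −(-3129) = 3129 = 0110000111001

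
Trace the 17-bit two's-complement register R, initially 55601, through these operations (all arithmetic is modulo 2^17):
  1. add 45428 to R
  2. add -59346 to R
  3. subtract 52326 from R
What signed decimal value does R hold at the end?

-10643

Start: R = 55601 = 01101100100110001.
R = 55601 + 45428 = 101029; wraps to -30043 = 11000101010100101
R = -30043 + (-59346) = -89389; wraps to 41683 = 01010001011010011
R = 41683 − 52326 = -10643 = 11101011001101101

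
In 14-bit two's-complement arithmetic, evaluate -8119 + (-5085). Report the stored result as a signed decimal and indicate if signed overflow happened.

-8119 → 10000001001001
-5085 → 10110000100011
  10000001001001
+ 10110000100011
= 00110001101100  (discard carry-out 1)
Result 00110001101100: MSB = 0 → value 3180.
Both addends are negative but the stored result is non-negative: signed overflow. The true value -8119 + (-5085) = -13204 lies outside [-8192, 8191].

3180; overflow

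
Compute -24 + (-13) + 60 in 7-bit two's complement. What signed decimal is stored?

23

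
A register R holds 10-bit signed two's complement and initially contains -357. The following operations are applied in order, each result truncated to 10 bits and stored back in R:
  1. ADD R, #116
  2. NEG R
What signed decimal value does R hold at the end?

241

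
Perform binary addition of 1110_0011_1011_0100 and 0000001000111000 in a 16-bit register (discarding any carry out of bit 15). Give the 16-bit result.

  1110001110110100
+ 0000001000111000
= 1110010111101100

1110010111101100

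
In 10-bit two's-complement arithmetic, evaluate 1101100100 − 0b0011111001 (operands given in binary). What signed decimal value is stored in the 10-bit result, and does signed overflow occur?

-405; no overflow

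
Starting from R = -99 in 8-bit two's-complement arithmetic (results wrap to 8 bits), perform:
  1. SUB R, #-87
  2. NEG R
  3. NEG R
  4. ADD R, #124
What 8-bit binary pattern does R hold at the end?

01110000

Start: R = -99 = 10011101.
R = -99 − (-87) = -12 = 11110100
R = −(-12) = 12 = 00001100
R = −(12) = -12 = 11110100
R = -12 + 124 = 112 = 01110000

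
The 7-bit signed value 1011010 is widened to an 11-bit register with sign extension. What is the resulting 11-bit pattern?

MSB of 1011010 is 1; replicate it into the new high bits.
1111|1011010 → 11111011010 (still -38).

11111011010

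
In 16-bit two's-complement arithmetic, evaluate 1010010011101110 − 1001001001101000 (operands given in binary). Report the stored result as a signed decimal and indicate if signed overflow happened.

1010010011101110 = -23314 (signed)
1001001001101000 = -28056 (signed)
Subtract via negate-and-add: invert 1001001001101000 + 1 = 0110110110011000 (i.e. 28056).
  1010010011101110
+ 0110110110011000
= 0001001010000110  (discard carry-out 1)
Result 0001001010000110: MSB = 0 → value 4742.
Addends (after negating the subtrahend) have opposite signs, so signed overflow cannot occur.

4742; no overflow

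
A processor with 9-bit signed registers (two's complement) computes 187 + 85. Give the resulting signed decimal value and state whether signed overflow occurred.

-240; overflow

187 → 010111011
85 → 001010101
  010111011
+ 001010101
= 100010000
Result 100010000: MSB = 1 → 272 − 512 = -240.
Both addends are non-negative but the stored result is negative: signed overflow. The true value 187 + 85 = 272 lies outside [-256, 255].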